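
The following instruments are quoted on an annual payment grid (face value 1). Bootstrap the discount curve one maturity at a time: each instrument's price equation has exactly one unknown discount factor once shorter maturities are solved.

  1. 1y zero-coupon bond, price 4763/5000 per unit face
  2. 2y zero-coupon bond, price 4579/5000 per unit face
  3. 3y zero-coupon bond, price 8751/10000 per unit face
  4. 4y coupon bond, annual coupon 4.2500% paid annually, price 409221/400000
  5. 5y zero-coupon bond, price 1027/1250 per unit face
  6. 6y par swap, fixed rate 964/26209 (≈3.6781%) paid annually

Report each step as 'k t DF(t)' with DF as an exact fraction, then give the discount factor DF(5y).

step 1 [1y] zero: DF = P = 4763/5000 ≈ 0.952600
step 2 [2y] zero: DF = P = 4579/5000 ≈ 0.915800
step 3 [3y] zero: DF = P = 8751/10000 ≈ 0.875100
step 4 [4y] bond c/1=17/400: DF=(409221/400000 − 17/400·(0.952600+0.915800+0.875100))/(1+17/400) = 1739/2000 ≈ 0.869500
step 5 [5y] zero: DF = P = 1027/1250 ≈ 0.821600
step 6 [6y] swap r/1=964/26209: DF=(1 − 964/26209·(0.952600+0.915800+0.875100+0.869500+0.821600))/(1+964/26209) = 1009/1250 ≈ 0.807200

1 1 4763/5000
2 2 4579/5000
3 3 8751/10000
4 4 1739/2000
5 5 1027/1250
6 6 1009/1250
DF(5y) = 1027/1250 ≈ 0.821600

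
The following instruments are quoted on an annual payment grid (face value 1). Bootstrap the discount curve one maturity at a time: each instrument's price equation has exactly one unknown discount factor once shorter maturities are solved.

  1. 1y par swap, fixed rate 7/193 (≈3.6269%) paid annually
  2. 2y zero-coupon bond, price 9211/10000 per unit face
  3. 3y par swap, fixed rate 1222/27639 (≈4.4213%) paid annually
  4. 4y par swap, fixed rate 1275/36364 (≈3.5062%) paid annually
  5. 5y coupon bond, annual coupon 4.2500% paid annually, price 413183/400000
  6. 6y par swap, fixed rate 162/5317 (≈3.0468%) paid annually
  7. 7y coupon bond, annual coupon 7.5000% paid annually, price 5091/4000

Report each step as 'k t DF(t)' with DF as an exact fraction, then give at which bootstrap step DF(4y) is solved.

step 1 [1y] swap r/1=7/193: DF=(1 − 7/193·(0))/(1+7/193) = 193/200 ≈ 0.965000
step 2 [2y] zero: DF = P = 9211/10000 ≈ 0.921100
step 3 [3y] swap r/1=1222/27639: DF=(1 − 1222/27639·(0.965000+0.921100))/(1+1222/27639) = 4389/5000 ≈ 0.877800
step 4 [4y] swap r/1=1275/36364: DF=(1 − 1275/36364·(0.965000+0.921100+0.877800))/(1+1275/36364) = 349/400 ≈ 0.872500
step 5 [5y] bond c/1=17/400: DF=(413183/400000 − 17/400·(0.965000+0.921100+0.877800+0.872500))/(1+17/400) = 4213/5000 ≈ 0.842600
step 6 [6y] swap r/1=162/5317: DF=(1 − 162/5317·(0.965000+0.921100+0.877800+0.872500+0.842600))/(1+162/5317) = 419/500 ≈ 0.838000
step 7 [7y] bond c/1=3/40: DF=(5091/4000 − 3/40·(0.965000+0.921100+0.877800+0.872500+0.842600+0.838000))/(1+3/40) = 813/1000 ≈ 0.813000

1 1 193/200
2 2 9211/10000
3 3 4389/5000
4 4 349/400
5 5 4213/5000
6 6 419/500
7 7 813/1000
DF(4y) is solved at step 4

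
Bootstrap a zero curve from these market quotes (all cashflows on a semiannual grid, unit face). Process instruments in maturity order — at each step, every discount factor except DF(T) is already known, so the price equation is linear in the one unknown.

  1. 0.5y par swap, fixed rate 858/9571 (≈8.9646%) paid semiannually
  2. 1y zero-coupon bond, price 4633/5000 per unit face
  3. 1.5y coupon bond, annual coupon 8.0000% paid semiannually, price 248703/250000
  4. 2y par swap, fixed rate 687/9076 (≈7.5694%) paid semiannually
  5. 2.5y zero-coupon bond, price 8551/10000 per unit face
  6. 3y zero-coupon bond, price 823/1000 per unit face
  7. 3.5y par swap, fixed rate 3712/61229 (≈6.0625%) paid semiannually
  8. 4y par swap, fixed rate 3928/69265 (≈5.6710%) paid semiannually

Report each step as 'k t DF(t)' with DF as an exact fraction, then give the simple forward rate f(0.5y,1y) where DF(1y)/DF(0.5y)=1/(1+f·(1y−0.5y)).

1 1/2 9571/10000
2 1 4633/5000
3 3/2 8841/10000
4 2 4313/5000
5 5/2 8551/10000
6 3 823/1000
7 7/2 509/625
8 4 2009/2500
f(0.5y,1y) = ((9571/10000)/(4633/5000) − 1)/(1/2) = 305/4633 ≈ 6.5832%

step 1 [0.5y] swap r/2=429/9571: DF=(1 − 429/9571·(0))/(1+429/9571) = 9571/10000 ≈ 0.957100
step 2 [1y] zero: DF = P = 4633/5000 ≈ 0.926600
step 3 [1.5y] bond c/2=1/25: DF=(248703/250000 − 1/25·(0.957100+0.926600))/(1+1/25) = 8841/10000 ≈ 0.884100
step 4 [2y] swap r/2=687/18152: DF=(1 − 687/18152·(0.957100+0.926600+0.884100))/(1+687/18152) = 4313/5000 ≈ 0.862600
step 5 [2.5y] zero: DF = P = 8551/10000 ≈ 0.855100
step 6 [3y] zero: DF = P = 823/1000 ≈ 0.823000
step 7 [3.5y] swap r/2=1856/61229: DF=(1 − 1856/61229·(0.957100+0.926600+0.884100+0.862600+0.855100+0.823000))/(1+1856/61229) = 509/625 ≈ 0.814400
step 8 [4y] swap r/2=1964/69265: DF=(1 − 1964/69265·(0.957100+0.926600+0.884100+0.862600+0.855100+0.823000+0.814400))/(1+1964/69265) = 2009/2500 ≈ 0.803600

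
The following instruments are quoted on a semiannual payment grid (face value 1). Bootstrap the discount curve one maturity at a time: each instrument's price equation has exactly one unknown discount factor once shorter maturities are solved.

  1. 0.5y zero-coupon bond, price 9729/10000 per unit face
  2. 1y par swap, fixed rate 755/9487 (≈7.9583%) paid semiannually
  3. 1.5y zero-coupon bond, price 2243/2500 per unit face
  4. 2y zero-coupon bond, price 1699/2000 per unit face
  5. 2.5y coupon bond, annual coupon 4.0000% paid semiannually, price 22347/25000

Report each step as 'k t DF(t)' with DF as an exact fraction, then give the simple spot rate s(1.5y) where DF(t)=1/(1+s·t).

1 1/2 9729/10000
2 1 1849/2000
3 3/2 2243/2500
4 2 1699/2000
5 5/2 8049/10000
s(1.5y) = (1/(2243/2500) − 1)/(3/2) = 514/6729 ≈ 7.6386%

step 1 [0.5y] zero: DF = P = 9729/10000 ≈ 0.972900
step 2 [1y] swap r/2=755/18974: DF=(1 − 755/18974·(0.972900))/(1+755/18974) = 1849/2000 ≈ 0.924500
step 3 [1.5y] zero: DF = P = 2243/2500 ≈ 0.897200
step 4 [2y] zero: DF = P = 1699/2000 ≈ 0.849500
step 5 [2.5y] bond c/2=1/50: DF=(22347/25000 − 1/50·(0.972900+0.924500+0.897200+0.849500))/(1+1/50) = 8049/10000 ≈ 0.804900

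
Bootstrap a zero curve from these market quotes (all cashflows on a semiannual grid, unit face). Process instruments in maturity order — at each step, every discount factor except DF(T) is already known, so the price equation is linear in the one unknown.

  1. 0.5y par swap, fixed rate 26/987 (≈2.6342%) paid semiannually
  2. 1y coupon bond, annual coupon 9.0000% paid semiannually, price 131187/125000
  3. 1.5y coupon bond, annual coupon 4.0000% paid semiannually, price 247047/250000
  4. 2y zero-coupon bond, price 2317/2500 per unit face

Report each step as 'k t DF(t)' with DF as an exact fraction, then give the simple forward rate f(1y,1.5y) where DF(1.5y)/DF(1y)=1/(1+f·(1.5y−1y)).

1 1/2 987/1000
2 1 4809/5000
3 3/2 4653/5000
4 2 2317/2500
f(1y,1.5y) = ((4809/5000)/(4653/5000) − 1)/(1/2) = 104/1551 ≈ 6.7054%

step 1 [0.5y] swap r/2=13/987: DF=(1 − 13/987·(0))/(1+13/987) = 987/1000 ≈ 0.987000
step 2 [1y] bond c/2=9/200: DF=(131187/125000 − 9/200·(0.987000))/(1+9/200) = 4809/5000 ≈ 0.961800
step 3 [1.5y] bond c/2=1/50: DF=(247047/250000 − 1/50·(0.987000+0.961800))/(1+1/50) = 4653/5000 ≈ 0.930600
step 4 [2y] zero: DF = P = 2317/2500 ≈ 0.926800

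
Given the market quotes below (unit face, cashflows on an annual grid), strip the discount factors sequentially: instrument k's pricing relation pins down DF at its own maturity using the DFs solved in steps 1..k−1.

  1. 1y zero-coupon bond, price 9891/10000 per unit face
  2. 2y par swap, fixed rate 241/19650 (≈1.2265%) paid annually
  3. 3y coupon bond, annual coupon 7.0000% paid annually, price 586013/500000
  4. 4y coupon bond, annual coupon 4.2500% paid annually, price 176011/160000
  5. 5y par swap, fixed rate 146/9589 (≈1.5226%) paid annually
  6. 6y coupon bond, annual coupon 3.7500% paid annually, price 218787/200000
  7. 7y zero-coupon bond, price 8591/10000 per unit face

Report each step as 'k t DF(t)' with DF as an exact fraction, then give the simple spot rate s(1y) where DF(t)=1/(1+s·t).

1 1 9891/10000
2 2 9759/10000
3 3 2417/2500
4 4 9357/10000
5 5 927/1000
6 6 8811/10000
7 7 8591/10000
s(1y) = (1/(9891/10000) − 1)/(1) = 109/9891 ≈ 1.1020%

step 1 [1y] zero: DF = P = 9891/10000 ≈ 0.989100
step 2 [2y] swap r/1=241/19650: DF=(1 − 241/19650·(0.989100))/(1+241/19650) = 9759/10000 ≈ 0.975900
step 3 [3y] bond c/1=7/100: DF=(586013/500000 − 7/100·(0.989100+0.975900))/(1+7/100) = 2417/2500 ≈ 0.966800
step 4 [4y] bond c/1=17/400: DF=(176011/160000 − 17/400·(0.989100+0.975900+0.966800))/(1+17/400) = 9357/10000 ≈ 0.935700
step 5 [5y] swap r/1=146/9589: DF=(1 − 146/9589·(0.989100+0.975900+0.966800+0.935700))/(1+146/9589) = 927/1000 ≈ 0.927000
step 6 [6y] bond c/1=3/80: DF=(218787/200000 − 3/80·(0.989100+0.975900+0.966800+0.935700+0.927000))/(1+3/80) = 8811/10000 ≈ 0.881100
step 7 [7y] zero: DF = P = 8591/10000 ≈ 0.859100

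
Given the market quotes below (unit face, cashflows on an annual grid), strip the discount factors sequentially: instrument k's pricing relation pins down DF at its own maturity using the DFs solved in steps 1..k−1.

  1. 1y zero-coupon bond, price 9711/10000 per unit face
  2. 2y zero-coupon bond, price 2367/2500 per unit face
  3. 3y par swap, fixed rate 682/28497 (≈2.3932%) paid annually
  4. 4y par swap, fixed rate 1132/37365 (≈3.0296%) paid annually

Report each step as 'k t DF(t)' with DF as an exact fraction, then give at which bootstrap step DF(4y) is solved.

1 1 9711/10000
2 2 2367/2500
3 3 4659/5000
4 4 2217/2500
DF(4y) is solved at step 4

step 1 [1y] zero: DF = P = 9711/10000 ≈ 0.971100
step 2 [2y] zero: DF = P = 2367/2500 ≈ 0.946800
step 3 [3y] swap r/1=682/28497: DF=(1 − 682/28497·(0.971100+0.946800))/(1+682/28497) = 4659/5000 ≈ 0.931800
step 4 [4y] swap r/1=1132/37365: DF=(1 − 1132/37365·(0.971100+0.946800+0.931800))/(1+1132/37365) = 2217/2500 ≈ 0.886800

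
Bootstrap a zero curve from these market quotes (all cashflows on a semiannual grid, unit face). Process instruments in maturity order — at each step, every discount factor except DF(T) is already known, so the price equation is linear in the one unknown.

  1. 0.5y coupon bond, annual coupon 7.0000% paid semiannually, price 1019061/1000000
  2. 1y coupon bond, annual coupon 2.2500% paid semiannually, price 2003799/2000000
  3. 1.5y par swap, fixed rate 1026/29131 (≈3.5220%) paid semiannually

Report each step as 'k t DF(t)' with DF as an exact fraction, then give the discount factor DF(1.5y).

1 1/2 4923/5000
2 1 4899/5000
3 3/2 9487/10000
DF(1.5y) = 9487/10000 ≈ 0.948700

step 1 [0.5y] bond c/2=7/200: DF=(1019061/1000000 − 7/200·(0))/(1+7/200) = 4923/5000 ≈ 0.984600
step 2 [1y] bond c/2=9/800: DF=(2003799/2000000 − 9/800·(0.984600))/(1+9/800) = 4899/5000 ≈ 0.979800
step 3 [1.5y] swap r/2=513/29131: DF=(1 − 513/29131·(0.984600+0.979800))/(1+513/29131) = 9487/10000 ≈ 0.948700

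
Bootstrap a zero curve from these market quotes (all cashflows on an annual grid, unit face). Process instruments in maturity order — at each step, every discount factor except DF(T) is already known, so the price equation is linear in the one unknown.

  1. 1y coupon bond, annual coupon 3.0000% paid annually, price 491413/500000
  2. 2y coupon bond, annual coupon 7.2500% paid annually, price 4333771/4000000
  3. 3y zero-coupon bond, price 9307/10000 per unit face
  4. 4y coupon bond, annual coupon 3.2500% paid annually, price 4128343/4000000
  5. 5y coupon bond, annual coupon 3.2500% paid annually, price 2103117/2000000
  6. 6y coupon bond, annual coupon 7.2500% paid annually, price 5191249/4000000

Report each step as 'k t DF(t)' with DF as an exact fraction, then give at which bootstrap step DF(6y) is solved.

1 1 4771/5000
2 2 9457/10000
3 3 9307/10000
4 4 1821/2000
5 5 9007/10000
6 6 8963/10000
DF(6y) is solved at step 6

step 1 [1y] bond c/1=3/100: DF=(491413/500000 − 3/100·(0))/(1+3/100) = 4771/5000 ≈ 0.954200
step 2 [2y] bond c/1=29/400: DF=(4333771/4000000 − 29/400·(0.954200))/(1+29/400) = 9457/10000 ≈ 0.945700
step 3 [3y] zero: DF = P = 9307/10000 ≈ 0.930700
step 4 [4y] bond c/1=13/400: DF=(4128343/4000000 − 13/400·(0.954200+0.945700+0.930700))/(1+13/400) = 1821/2000 ≈ 0.910500
step 5 [5y] bond c/1=13/400: DF=(2103117/2000000 − 13/400·(0.954200+0.945700+0.930700+0.910500))/(1+13/400) = 9007/10000 ≈ 0.900700
step 6 [6y] bond c/1=29/400: DF=(5191249/4000000 − 29/400·(0.954200+0.945700+0.930700+0.910500+0.900700))/(1+29/400) = 8963/10000 ≈ 0.896300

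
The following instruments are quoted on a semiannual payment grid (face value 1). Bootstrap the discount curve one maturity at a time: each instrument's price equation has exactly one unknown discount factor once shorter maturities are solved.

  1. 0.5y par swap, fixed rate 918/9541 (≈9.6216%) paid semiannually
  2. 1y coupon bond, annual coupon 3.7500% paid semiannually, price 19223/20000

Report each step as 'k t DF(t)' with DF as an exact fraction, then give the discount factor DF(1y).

1 1/2 9541/10000
2 1 9259/10000
DF(1y) = 9259/10000 ≈ 0.925900

step 1 [0.5y] swap r/2=459/9541: DF=(1 − 459/9541·(0))/(1+459/9541) = 9541/10000 ≈ 0.954100
step 2 [1y] bond c/2=3/160: DF=(19223/20000 − 3/160·(0.954100))/(1+3/160) = 9259/10000 ≈ 0.925900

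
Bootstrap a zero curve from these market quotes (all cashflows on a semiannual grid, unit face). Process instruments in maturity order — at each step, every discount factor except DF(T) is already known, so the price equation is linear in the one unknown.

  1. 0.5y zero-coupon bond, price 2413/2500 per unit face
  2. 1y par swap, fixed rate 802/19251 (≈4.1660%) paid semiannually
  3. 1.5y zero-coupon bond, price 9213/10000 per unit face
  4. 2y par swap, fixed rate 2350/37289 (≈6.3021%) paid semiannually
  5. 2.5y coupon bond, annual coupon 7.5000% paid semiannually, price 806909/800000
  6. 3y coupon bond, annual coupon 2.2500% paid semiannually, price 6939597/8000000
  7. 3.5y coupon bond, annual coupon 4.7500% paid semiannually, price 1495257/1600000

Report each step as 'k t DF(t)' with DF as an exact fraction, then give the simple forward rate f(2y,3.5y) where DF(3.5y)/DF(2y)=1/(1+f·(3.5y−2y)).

step 1 [0.5y] zero: DF = P = 2413/2500 ≈ 0.965200
step 2 [1y] swap r/2=401/19251: DF=(1 − 401/19251·(0.965200))/(1+401/19251) = 9599/10000 ≈ 0.959900
step 3 [1.5y] zero: DF = P = 9213/10000 ≈ 0.921300
step 4 [2y] swap r/2=1175/37289: DF=(1 − 1175/37289·(0.965200+0.959900+0.921300))/(1+1175/37289) = 353/400 ≈ 0.882500
step 5 [2.5y] bond c/2=3/80: DF=(806909/800000 − 3/80·(0.965200+0.959900+0.921300+0.882500))/(1+3/80) = 4187/5000 ≈ 0.837400
step 6 [3y] bond c/2=9/800: DF=(6939597/8000000 − 9/800·(0.965200+0.959900+0.921300+0.882500+0.837400))/(1+9/800) = 807/1000 ≈ 0.807000
step 7 [3.5y] bond c/2=19/800: DF=(1495257/1600000 − 19/800·(0.965200+0.959900+0.921300+0.882500+0.837400+0.807000))/(1+19/800) = 3941/5000 ≈ 0.788200

1 1/2 2413/2500
2 1 9599/10000
3 3/2 9213/10000
4 2 353/400
5 5/2 4187/5000
6 3 807/1000
7 7/2 3941/5000
f(2y,3.5y) = ((353/400)/(3941/5000) − 1)/(3/2) = 943/11823 ≈ 7.9760%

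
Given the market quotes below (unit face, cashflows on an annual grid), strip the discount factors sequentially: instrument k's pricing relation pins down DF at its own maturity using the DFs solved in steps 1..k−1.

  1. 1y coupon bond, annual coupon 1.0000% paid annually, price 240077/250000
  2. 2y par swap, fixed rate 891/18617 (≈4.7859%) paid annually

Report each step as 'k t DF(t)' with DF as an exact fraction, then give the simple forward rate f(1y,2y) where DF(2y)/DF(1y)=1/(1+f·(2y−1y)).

1 1 2377/2500
2 2 9109/10000
f(1y,2y) = ((2377/2500)/(9109/10000) − 1)/(1) = 399/9109 ≈ 4.3803%

step 1 [1y] bond c/1=1/100: DF=(240077/250000 − 1/100·(0))/(1+1/100) = 2377/2500 ≈ 0.950800
step 2 [2y] swap r/1=891/18617: DF=(1 − 891/18617·(0.950800))/(1+891/18617) = 9109/10000 ≈ 0.910900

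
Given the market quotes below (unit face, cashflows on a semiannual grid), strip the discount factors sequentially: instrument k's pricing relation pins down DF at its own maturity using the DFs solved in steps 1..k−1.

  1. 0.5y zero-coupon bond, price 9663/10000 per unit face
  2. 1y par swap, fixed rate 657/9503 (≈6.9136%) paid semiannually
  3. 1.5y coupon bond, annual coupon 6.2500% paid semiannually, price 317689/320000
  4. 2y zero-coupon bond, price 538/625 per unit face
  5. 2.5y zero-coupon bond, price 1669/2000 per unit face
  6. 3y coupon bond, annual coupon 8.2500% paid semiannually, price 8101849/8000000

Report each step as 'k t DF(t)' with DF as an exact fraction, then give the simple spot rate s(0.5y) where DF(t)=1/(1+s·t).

1 1/2 9663/10000
2 1 9343/10000
3 3/2 9051/10000
4 2 538/625
5 5/2 1669/2000
6 3 7943/10000
s(0.5y) = (1/(9663/10000) − 1)/(1/2) = 674/9663 ≈ 6.9751%

step 1 [0.5y] zero: DF = P = 9663/10000 ≈ 0.966300
step 2 [1y] swap r/2=657/19006: DF=(1 − 657/19006·(0.966300))/(1+657/19006) = 9343/10000 ≈ 0.934300
step 3 [1.5y] bond c/2=1/32: DF=(317689/320000 − 1/32·(0.966300+0.934300))/(1+1/32) = 9051/10000 ≈ 0.905100
step 4 [2y] zero: DF = P = 538/625 ≈ 0.860800
step 5 [2.5y] zero: DF = P = 1669/2000 ≈ 0.834500
step 6 [3y] bond c/2=33/800: DF=(8101849/8000000 − 33/800·(0.966300+0.934300+0.905100+0.860800+0.834500))/(1+33/800) = 7943/10000 ≈ 0.794300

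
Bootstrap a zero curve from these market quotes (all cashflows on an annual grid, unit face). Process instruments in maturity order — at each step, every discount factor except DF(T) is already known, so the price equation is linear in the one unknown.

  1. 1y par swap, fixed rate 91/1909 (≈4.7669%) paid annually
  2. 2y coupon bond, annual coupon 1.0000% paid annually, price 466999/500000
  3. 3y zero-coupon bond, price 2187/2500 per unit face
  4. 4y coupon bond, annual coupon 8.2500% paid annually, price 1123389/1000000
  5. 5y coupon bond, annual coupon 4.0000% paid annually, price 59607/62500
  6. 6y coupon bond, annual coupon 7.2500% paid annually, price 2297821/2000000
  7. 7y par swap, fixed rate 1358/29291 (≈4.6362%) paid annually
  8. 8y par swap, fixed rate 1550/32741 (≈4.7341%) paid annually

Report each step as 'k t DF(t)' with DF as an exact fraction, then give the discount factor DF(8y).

step 1 [1y] swap r/1=91/1909: DF=(1 − 91/1909·(0))/(1+91/1909) = 1909/2000 ≈ 0.954500
step 2 [2y] bond c/1=1/100: DF=(466999/500000 − 1/100·(0.954500))/(1+1/100) = 9153/10000 ≈ 0.915300
step 3 [3y] zero: DF = P = 2187/2500 ≈ 0.874800
step 4 [4y] bond c/1=33/400: DF=(1123389/1000000 − 33/400·(0.954500+0.915300+0.874800))/(1+33/400) = 4143/5000 ≈ 0.828600
step 5 [5y] bond c/1=1/25: DF=(59607/62500 − 1/25·(0.954500+0.915300+0.874800+0.828600))/(1+1/25) = 1949/2500 ≈ 0.779600
step 6 [6y] bond c/1=29/400: DF=(2297821/2000000 − 29/400·(0.954500+0.915300+0.874800+0.828600+0.779600))/(1+29/400) = 777/1000 ≈ 0.777000
step 7 [7y] swap r/1=1358/29291: DF=(1 − 1358/29291·(0.954500+0.915300+0.874800+0.828600+0.779600+0.777000))/(1+1358/29291) = 1821/2500 ≈ 0.728400
step 8 [8y] swap r/1=1550/32741: DF=(1 − 1550/32741·(0.954500+0.915300+0.874800+0.828600+0.779600+0.777000+0.728400))/(1+1550/32741) = 69/100 ≈ 0.690000

1 1 1909/2000
2 2 9153/10000
3 3 2187/2500
4 4 4143/5000
5 5 1949/2500
6 6 777/1000
7 7 1821/2500
8 8 69/100
DF(8y) = 69/100 ≈ 0.690000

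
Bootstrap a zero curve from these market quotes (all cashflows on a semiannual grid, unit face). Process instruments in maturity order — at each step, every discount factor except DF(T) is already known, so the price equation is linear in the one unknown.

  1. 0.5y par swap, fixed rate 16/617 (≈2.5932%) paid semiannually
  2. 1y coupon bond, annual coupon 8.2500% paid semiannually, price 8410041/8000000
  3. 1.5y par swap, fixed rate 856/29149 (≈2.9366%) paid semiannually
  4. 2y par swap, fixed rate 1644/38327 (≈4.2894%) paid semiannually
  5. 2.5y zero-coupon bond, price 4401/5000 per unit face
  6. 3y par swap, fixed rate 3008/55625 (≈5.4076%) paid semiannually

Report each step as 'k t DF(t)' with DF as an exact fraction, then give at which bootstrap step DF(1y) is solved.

step 1 [0.5y] swap r/2=8/617: DF=(1 − 8/617·(0))/(1+8/617) = 617/625 ≈ 0.987200
step 2 [1y] bond c/2=33/800: DF=(8410041/8000000 − 33/800·(0.987200))/(1+33/800) = 1941/2000 ≈ 0.970500
step 3 [1.5y] swap r/2=428/29149: DF=(1 − 428/29149·(0.987200+0.970500))/(1+428/29149) = 2393/2500 ≈ 0.957200
step 4 [2y] swap r/2=822/38327: DF=(1 − 822/38327·(0.987200+0.970500+0.957200))/(1+822/38327) = 4589/5000 ≈ 0.917800
step 5 [2.5y] zero: DF = P = 4401/5000 ≈ 0.880200
step 6 [3y] swap r/2=1504/55625: DF=(1 − 1504/55625·(0.987200+0.970500+0.957200+0.917800+0.880200))/(1+1504/55625) = 531/625 ≈ 0.849600

1 1/2 617/625
2 1 1941/2000
3 3/2 2393/2500
4 2 4589/5000
5 5/2 4401/5000
6 3 531/625
DF(1y) is solved at step 2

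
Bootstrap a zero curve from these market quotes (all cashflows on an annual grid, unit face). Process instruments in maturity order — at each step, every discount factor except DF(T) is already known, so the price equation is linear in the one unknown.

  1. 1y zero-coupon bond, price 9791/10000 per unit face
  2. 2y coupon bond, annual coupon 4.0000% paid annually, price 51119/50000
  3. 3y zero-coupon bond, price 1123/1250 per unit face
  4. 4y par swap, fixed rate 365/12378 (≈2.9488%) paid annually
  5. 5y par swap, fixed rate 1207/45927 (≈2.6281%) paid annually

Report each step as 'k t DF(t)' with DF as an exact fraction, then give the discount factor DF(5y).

step 1 [1y] zero: DF = P = 9791/10000 ≈ 0.979100
step 2 [2y] bond c/1=1/25: DF=(51119/50000 − 1/25·(0.979100))/(1+1/25) = 4727/5000 ≈ 0.945400
step 3 [3y] zero: DF = P = 1123/1250 ≈ 0.898400
step 4 [4y] swap r/1=365/12378: DF=(1 − 365/12378·(0.979100+0.945400+0.898400))/(1+365/12378) = 1781/2000 ≈ 0.890500
step 5 [5y] swap r/1=1207/45927: DF=(1 − 1207/45927·(0.979100+0.945400+0.898400+0.890500))/(1+1207/45927) = 8793/10000 ≈ 0.879300

1 1 9791/10000
2 2 4727/5000
3 3 1123/1250
4 4 1781/2000
5 5 8793/10000
DF(5y) = 8793/10000 ≈ 0.879300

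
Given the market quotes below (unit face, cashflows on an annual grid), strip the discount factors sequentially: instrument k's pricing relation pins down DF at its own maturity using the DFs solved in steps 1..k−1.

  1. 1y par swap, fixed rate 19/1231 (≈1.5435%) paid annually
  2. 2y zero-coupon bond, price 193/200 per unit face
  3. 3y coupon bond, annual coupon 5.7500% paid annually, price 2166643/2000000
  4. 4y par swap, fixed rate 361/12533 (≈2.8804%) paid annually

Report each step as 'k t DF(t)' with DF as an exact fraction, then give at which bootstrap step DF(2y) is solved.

1 1 1231/1250
2 2 193/200
3 3 574/625
4 4 8917/10000
DF(2y) is solved at step 2

step 1 [1y] swap r/1=19/1231: DF=(1 − 19/1231·(0))/(1+19/1231) = 1231/1250 ≈ 0.984800
step 2 [2y] zero: DF = P = 193/200 ≈ 0.965000
step 3 [3y] bond c/1=23/400: DF=(2166643/2000000 − 23/400·(0.984800+0.965000))/(1+23/400) = 574/625 ≈ 0.918400
step 4 [4y] swap r/1=361/12533: DF=(1 − 361/12533·(0.984800+0.965000+0.918400))/(1+361/12533) = 8917/10000 ≈ 0.891700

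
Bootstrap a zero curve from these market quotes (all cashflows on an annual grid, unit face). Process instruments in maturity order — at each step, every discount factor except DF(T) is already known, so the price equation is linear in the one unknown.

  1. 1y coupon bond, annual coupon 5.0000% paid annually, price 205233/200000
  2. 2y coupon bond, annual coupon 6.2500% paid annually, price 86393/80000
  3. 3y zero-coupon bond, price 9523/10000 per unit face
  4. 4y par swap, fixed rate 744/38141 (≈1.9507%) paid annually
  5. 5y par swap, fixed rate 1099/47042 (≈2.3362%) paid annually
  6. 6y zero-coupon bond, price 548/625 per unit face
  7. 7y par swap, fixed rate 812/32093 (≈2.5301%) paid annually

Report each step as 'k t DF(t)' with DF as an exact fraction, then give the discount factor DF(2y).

1 1 9773/10000
2 2 9589/10000
3 3 9523/10000
4 4 1157/1250
5 5 8901/10000
6 6 548/625
7 7 1047/1250
DF(2y) = 9589/10000 ≈ 0.958900

step 1 [1y] bond c/1=1/20: DF=(205233/200000 − 1/20·(0))/(1+1/20) = 9773/10000 ≈ 0.977300
step 2 [2y] bond c/1=1/16: DF=(86393/80000 − 1/16·(0.977300))/(1+1/16) = 9589/10000 ≈ 0.958900
step 3 [3y] zero: DF = P = 9523/10000 ≈ 0.952300
step 4 [4y] swap r/1=744/38141: DF=(1 − 744/38141·(0.977300+0.958900+0.952300))/(1+744/38141) = 1157/1250 ≈ 0.925600
step 5 [5y] swap r/1=1099/47042: DF=(1 − 1099/47042·(0.977300+0.958900+0.952300+0.925600))/(1+1099/47042) = 8901/10000 ≈ 0.890100
step 6 [6y] zero: DF = P = 548/625 ≈ 0.876800
step 7 [7y] swap r/1=812/32093: DF=(1 − 812/32093·(0.977300+0.958900+0.952300+0.925600+0.890100+0.876800))/(1+812/32093) = 1047/1250 ≈ 0.837600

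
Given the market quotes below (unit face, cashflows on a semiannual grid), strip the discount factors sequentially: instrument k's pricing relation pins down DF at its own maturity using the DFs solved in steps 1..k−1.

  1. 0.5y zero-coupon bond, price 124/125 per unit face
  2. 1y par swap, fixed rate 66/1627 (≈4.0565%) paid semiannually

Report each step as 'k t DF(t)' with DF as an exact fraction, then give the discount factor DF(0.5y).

1 1/2 124/125
2 1 2401/2500
DF(0.5y) = 124/125 ≈ 0.992000

step 1 [0.5y] zero: DF = P = 124/125 ≈ 0.992000
step 2 [1y] swap r/2=33/1627: DF=(1 − 33/1627·(0.992000))/(1+33/1627) = 2401/2500 ≈ 0.960400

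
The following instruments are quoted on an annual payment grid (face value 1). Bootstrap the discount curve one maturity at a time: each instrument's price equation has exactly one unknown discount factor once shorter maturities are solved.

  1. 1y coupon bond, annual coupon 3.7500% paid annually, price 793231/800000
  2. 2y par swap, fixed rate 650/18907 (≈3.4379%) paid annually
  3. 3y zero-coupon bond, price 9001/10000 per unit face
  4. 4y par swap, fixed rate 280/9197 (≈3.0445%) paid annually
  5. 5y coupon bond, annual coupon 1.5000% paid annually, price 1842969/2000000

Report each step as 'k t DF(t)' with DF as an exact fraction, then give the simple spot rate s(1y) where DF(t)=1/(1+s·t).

1 1 9557/10000
2 2 187/200
3 3 9001/10000
4 4 111/125
5 5 1707/2000
s(1y) = (1/(9557/10000) − 1)/(1) = 443/9557 ≈ 4.6353%

step 1 [1y] bond c/1=3/80: DF=(793231/800000 − 3/80·(0))/(1+3/80) = 9557/10000 ≈ 0.955700
step 2 [2y] swap r/1=650/18907: DF=(1 − 650/18907·(0.955700))/(1+650/18907) = 187/200 ≈ 0.935000
step 3 [3y] zero: DF = P = 9001/10000 ≈ 0.900100
step 4 [4y] swap r/1=280/9197: DF=(1 − 280/9197·(0.955700+0.935000+0.900100))/(1+280/9197) = 111/125 ≈ 0.888000
step 5 [5y] bond c/1=3/200: DF=(1842969/2000000 − 3/200·(0.955700+0.935000+0.900100+0.888000))/(1+3/200) = 1707/2000 ≈ 0.853500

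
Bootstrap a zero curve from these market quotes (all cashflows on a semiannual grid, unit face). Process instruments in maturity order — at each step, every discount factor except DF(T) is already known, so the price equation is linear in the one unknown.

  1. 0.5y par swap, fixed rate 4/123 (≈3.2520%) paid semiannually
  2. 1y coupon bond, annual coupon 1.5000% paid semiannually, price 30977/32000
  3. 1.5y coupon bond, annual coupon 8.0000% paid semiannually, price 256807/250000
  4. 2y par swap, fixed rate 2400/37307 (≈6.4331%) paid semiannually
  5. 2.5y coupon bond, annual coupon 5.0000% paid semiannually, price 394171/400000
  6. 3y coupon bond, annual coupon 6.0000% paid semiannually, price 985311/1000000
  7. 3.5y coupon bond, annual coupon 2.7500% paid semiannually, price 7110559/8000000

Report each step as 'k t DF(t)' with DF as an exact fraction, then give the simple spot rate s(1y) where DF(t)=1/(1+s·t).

step 1 [0.5y] swap r/2=2/123: DF=(1 − 2/123·(0))/(1+2/123) = 123/125 ≈ 0.984000
step 2 [1y] bond c/2=3/400: DF=(30977/32000 − 3/400·(0.984000))/(1+3/400) = 1907/2000 ≈ 0.953500
step 3 [1.5y] bond c/2=1/25: DF=(256807/250000 − 1/25·(0.984000+0.953500))/(1+1/25) = 2283/2500 ≈ 0.913200
step 4 [2y] swap r/2=1200/37307: DF=(1 − 1200/37307·(0.984000+0.953500+0.913200))/(1+1200/37307) = 22/25 ≈ 0.880000
step 5 [2.5y] bond c/2=1/40: DF=(394171/400000 − 1/40·(0.984000+0.953500+0.913200+0.880000))/(1+1/40) = 544/625 ≈ 0.870400
step 6 [3y] bond c/2=3/100: DF=(985311/1000000 − 3/100·(0.984000+0.953500+0.913200+0.880000+0.870400))/(1+3/100) = 4113/5000 ≈ 0.822600
step 7 [3.5y] bond c/2=11/800: DF=(7110559/8000000 − 11/800·(0.984000+0.953500+0.913200+0.880000+0.870400+0.822600))/(1+11/800) = 502/625 ≈ 0.803200

1 1/2 123/125
2 1 1907/2000
3 3/2 2283/2500
4 2 22/25
5 5/2 544/625
6 3 4113/5000
7 7/2 502/625
s(1y) = (1/(1907/2000) − 1)/(1) = 93/1907 ≈ 4.8768%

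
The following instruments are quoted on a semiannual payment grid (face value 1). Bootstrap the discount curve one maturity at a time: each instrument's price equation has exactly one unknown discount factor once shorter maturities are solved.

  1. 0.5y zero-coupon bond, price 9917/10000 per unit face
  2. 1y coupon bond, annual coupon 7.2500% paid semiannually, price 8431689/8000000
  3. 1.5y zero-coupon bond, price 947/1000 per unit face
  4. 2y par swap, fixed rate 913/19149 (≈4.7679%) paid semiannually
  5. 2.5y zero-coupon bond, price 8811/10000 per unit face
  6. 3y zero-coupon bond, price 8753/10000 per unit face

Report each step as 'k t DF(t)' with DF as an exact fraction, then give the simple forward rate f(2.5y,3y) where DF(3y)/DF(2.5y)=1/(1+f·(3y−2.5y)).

1 1/2 9917/10000
2 1 614/625
3 3/2 947/1000
4 2 9087/10000
5 5/2 8811/10000
6 3 8753/10000
f(2.5y,3y) = ((8811/10000)/(8753/10000) − 1)/(1/2) = 116/8753 ≈ 1.3253%

step 1 [0.5y] zero: DF = P = 9917/10000 ≈ 0.991700
step 2 [1y] bond c/2=29/800: DF=(8431689/8000000 − 29/800·(0.991700))/(1+29/800) = 614/625 ≈ 0.982400
step 3 [1.5y] zero: DF = P = 947/1000 ≈ 0.947000
step 4 [2y] swap r/2=913/38298: DF=(1 − 913/38298·(0.991700+0.982400+0.947000))/(1+913/38298) = 9087/10000 ≈ 0.908700
step 5 [2.5y] zero: DF = P = 8811/10000 ≈ 0.881100
step 6 [3y] zero: DF = P = 8753/10000 ≈ 0.875300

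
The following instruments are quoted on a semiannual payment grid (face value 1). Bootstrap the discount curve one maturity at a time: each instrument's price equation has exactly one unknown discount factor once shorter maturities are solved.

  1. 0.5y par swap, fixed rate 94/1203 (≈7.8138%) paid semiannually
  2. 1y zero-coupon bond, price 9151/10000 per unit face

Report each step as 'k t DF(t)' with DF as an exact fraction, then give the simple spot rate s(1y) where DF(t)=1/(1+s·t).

step 1 [0.5y] swap r/2=47/1203: DF=(1 − 47/1203·(0))/(1+47/1203) = 1203/1250 ≈ 0.962400
step 2 [1y] zero: DF = P = 9151/10000 ≈ 0.915100

1 1/2 1203/1250
2 1 9151/10000
s(1y) = (1/(9151/10000) − 1)/(1) = 849/9151 ≈ 9.2777%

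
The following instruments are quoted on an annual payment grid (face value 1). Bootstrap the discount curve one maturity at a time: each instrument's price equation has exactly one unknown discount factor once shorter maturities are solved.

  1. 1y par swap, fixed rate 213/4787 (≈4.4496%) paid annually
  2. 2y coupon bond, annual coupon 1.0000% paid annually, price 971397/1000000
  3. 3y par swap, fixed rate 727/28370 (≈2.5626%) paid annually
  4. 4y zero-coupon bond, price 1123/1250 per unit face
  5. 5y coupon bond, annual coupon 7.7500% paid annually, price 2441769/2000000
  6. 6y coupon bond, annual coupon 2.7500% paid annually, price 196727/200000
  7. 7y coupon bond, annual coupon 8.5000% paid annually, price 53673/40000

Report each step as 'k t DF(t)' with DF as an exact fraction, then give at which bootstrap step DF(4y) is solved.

step 1 [1y] swap r/1=213/4787: DF=(1 − 213/4787·(0))/(1+213/4787) = 4787/5000 ≈ 0.957400
step 2 [2y] bond c/1=1/100: DF=(971397/1000000 − 1/100·(0.957400))/(1+1/100) = 9523/10000 ≈ 0.952300
step 3 [3y] swap r/1=727/28370: DF=(1 − 727/28370·(0.957400+0.952300))/(1+727/28370) = 9273/10000 ≈ 0.927300
step 4 [4y] zero: DF = P = 1123/1250 ≈ 0.898400
step 5 [5y] bond c/1=31/400: DF=(2441769/2000000 − 31/400·(0.957400+0.952300+0.927300+0.898400))/(1+31/400) = 2161/2500 ≈ 0.864400
step 6 [6y] bond c/1=11/400: DF=(196727/200000 − 11/400·(0.957400+0.952300+0.927300+0.898400+0.864400))/(1+11/400) = 4171/5000 ≈ 0.834200
step 7 [7y] bond c/1=17/200: DF=(53673/40000 − 17/200·(0.957400+0.952300+0.927300+0.898400+0.864400+0.834200))/(1+17/200) = 811/1000 ≈ 0.811000

1 1 4787/5000
2 2 9523/10000
3 3 9273/10000
4 4 1123/1250
5 5 2161/2500
6 6 4171/5000
7 7 811/1000
DF(4y) is solved at step 4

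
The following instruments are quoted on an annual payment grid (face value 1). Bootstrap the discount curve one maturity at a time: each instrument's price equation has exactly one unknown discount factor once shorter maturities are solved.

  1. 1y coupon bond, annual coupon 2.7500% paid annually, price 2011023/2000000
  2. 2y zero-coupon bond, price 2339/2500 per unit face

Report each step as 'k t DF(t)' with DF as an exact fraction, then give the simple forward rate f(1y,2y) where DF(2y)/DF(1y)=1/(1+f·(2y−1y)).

step 1 [1y] bond c/1=11/400: DF=(2011023/2000000 − 11/400·(0))/(1+11/400) = 4893/5000 ≈ 0.978600
step 2 [2y] zero: DF = P = 2339/2500 ≈ 0.935600

1 1 4893/5000
2 2 2339/2500
f(1y,2y) = ((4893/5000)/(2339/2500) − 1)/(1) = 215/4678 ≈ 4.5960%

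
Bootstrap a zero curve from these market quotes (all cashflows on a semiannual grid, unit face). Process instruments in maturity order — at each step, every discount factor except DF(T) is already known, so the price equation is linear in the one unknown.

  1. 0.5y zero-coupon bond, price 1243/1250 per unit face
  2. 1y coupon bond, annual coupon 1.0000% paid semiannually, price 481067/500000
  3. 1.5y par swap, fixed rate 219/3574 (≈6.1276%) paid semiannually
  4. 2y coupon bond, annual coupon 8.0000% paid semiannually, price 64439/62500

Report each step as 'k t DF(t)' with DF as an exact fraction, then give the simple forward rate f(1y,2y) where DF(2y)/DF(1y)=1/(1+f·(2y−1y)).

step 1 [0.5y] zero: DF = P = 1243/1250 ≈ 0.994400
step 2 [1y] bond c/2=1/200: DF=(481067/500000 − 1/200·(0.994400))/(1+1/200) = 2381/2500 ≈ 0.952400
step 3 [1.5y] swap r/2=219/7148: DF=(1 − 219/7148·(0.994400+0.952400))/(1+219/7148) = 2281/2500 ≈ 0.912400
step 4 [2y] bond c/2=1/25: DF=(64439/62500 − 1/25·(0.994400+0.952400+0.912400))/(1+1/25) = 4407/5000 ≈ 0.881400

1 1/2 1243/1250
2 1 2381/2500
3 3/2 2281/2500
4 2 4407/5000
f(1y,2y) = ((2381/2500)/(4407/5000) − 1)/(1) = 355/4407 ≈ 8.0554%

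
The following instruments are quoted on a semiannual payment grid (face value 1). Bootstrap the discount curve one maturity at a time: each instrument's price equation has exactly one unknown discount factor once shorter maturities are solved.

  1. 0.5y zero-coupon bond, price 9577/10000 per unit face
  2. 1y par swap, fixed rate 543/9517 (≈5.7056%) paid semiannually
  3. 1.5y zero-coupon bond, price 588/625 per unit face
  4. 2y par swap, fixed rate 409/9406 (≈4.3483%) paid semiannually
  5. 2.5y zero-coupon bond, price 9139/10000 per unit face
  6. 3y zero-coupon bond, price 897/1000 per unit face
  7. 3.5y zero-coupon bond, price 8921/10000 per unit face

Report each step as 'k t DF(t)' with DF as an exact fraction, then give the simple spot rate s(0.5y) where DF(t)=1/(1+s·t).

1 1/2 9577/10000
2 1 9457/10000
3 3/2 588/625
4 2 4591/5000
5 5/2 9139/10000
6 3 897/1000
7 7/2 8921/10000
s(0.5y) = (1/(9577/10000) − 1)/(1/2) = 846/9577 ≈ 8.8337%

step 1 [0.5y] zero: DF = P = 9577/10000 ≈ 0.957700
step 2 [1y] swap r/2=543/19034: DF=(1 − 543/19034·(0.957700))/(1+543/19034) = 9457/10000 ≈ 0.945700
step 3 [1.5y] zero: DF = P = 588/625 ≈ 0.940800
step 4 [2y] swap r/2=409/18812: DF=(1 − 409/18812·(0.957700+0.945700+0.940800))/(1+409/18812) = 4591/5000 ≈ 0.918200
step 5 [2.5y] zero: DF = P = 9139/10000 ≈ 0.913900
step 6 [3y] zero: DF = P = 897/1000 ≈ 0.897000
step 7 [3.5y] zero: DF = P = 8921/10000 ≈ 0.892100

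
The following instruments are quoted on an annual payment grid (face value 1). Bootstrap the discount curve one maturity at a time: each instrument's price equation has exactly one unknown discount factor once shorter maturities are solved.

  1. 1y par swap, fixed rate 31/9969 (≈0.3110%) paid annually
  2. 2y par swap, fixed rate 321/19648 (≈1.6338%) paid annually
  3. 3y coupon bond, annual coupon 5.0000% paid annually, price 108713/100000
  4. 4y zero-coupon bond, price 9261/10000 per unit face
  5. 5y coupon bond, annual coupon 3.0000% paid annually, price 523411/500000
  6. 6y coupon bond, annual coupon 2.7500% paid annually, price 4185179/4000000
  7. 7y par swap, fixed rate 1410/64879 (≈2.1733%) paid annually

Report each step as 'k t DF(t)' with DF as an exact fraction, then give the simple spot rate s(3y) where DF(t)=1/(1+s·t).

step 1 [1y] swap r/1=31/9969: DF=(1 − 31/9969·(0))/(1+31/9969) = 9969/10000 ≈ 0.996900
step 2 [2y] swap r/1=321/19648: DF=(1 − 321/19648·(0.996900))/(1+321/19648) = 9679/10000 ≈ 0.967900
step 3 [3y] bond c/1=1/20: DF=(108713/100000 − 1/20·(0.996900+0.967900))/(1+1/20) = 4709/5000 ≈ 0.941800
step 4 [4y] zero: DF = P = 9261/10000 ≈ 0.926100
step 5 [5y] bond c/1=3/100: DF=(523411/500000 − 3/100·(0.996900+0.967900+0.941800+0.926100))/(1+3/100) = 9047/10000 ≈ 0.904700
step 6 [6y] bond c/1=11/400: DF=(4185179/4000000 − 11/400·(0.996900+0.967900+0.941800+0.926100+0.904700))/(1+11/400) = 1783/2000 ≈ 0.891500
step 7 [7y] swap r/1=1410/64879: DF=(1 − 1410/64879·(0.996900+0.967900+0.941800+0.926100+0.904700+0.891500))/(1+1410/64879) = 859/1000 ≈ 0.859000

1 1 9969/10000
2 2 9679/10000
3 3 4709/5000
4 4 9261/10000
5 5 9047/10000
6 6 1783/2000
7 7 859/1000
s(3y) = (1/(4709/5000) − 1)/(3) = 97/4709 ≈ 2.0599%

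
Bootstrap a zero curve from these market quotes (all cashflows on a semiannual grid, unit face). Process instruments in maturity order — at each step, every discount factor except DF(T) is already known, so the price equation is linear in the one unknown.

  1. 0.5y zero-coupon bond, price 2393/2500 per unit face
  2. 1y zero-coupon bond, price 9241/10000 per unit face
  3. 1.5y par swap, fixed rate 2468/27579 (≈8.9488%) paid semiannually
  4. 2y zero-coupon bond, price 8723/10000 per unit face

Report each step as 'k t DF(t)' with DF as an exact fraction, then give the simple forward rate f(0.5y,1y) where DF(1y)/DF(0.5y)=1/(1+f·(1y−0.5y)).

1 1/2 2393/2500
2 1 9241/10000
3 3/2 4383/5000
4 2 8723/10000
f(0.5y,1y) = ((2393/2500)/(9241/10000) − 1)/(1/2) = 662/9241 ≈ 7.1637%

step 1 [0.5y] zero: DF = P = 2393/2500 ≈ 0.957200
step 2 [1y] zero: DF = P = 9241/10000 ≈ 0.924100
step 3 [1.5y] swap r/2=1234/27579: DF=(1 − 1234/27579·(0.957200+0.924100))/(1+1234/27579) = 4383/5000 ≈ 0.876600
step 4 [2y] zero: DF = P = 8723/10000 ≈ 0.872300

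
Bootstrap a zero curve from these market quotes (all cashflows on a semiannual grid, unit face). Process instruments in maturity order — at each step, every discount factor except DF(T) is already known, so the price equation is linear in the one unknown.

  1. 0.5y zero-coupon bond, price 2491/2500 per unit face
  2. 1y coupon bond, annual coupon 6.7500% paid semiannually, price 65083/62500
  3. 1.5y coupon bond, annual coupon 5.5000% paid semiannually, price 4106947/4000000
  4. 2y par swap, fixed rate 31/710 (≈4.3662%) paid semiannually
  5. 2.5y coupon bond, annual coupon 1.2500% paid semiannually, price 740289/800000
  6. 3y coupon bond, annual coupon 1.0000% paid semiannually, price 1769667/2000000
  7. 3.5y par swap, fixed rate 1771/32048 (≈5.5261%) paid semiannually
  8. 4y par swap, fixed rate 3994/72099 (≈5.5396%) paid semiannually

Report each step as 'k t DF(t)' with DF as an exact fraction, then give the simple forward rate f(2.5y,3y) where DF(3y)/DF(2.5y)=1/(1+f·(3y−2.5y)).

1 1/2 2491/2500
2 1 2437/2500
3 3/2 1893/2000
4 2 9163/10000
5 5/2 4479/5000
6 3 8569/10000
7 7/2 8229/10000
8 4 8003/10000
f(2.5y,3y) = ((4479/5000)/(8569/10000) − 1)/(1/2) = 778/8569 ≈ 9.0792%

step 1 [0.5y] zero: DF = P = 2491/2500 ≈ 0.996400
step 2 [1y] bond c/2=27/800: DF=(65083/62500 − 27/800·(0.996400))/(1+27/800) = 2437/2500 ≈ 0.974800
step 3 [1.5y] bond c/2=11/400: DF=(4106947/4000000 − 11/400·(0.996400+0.974800))/(1+11/400) = 1893/2000 ≈ 0.946500
step 4 [2y] swap r/2=31/1420: DF=(1 − 31/1420·(0.996400+0.974800+0.946500))/(1+31/1420) = 9163/10000 ≈ 0.916300
step 5 [2.5y] bond c/2=1/160: DF=(740289/800000 − 1/160·(0.996400+0.974800+0.946500+0.916300))/(1+1/160) = 4479/5000 ≈ 0.895800
step 6 [3y] bond c/2=1/200: DF=(1769667/2000000 − 1/200·(0.996400+0.974800+0.946500+0.916300+0.895800))/(1+1/200) = 8569/10000 ≈ 0.856900
step 7 [3.5y] swap r/2=1771/64096: DF=(1 − 1771/64096·(0.996400+0.974800+0.946500+0.916300+0.895800+0.856900))/(1+1771/64096) = 8229/10000 ≈ 0.822900
step 8 [4y] swap r/2=1997/72099: DF=(1 − 1997/72099·(0.996400+0.974800+0.946500+0.916300+0.895800+0.856900+0.822900))/(1+1997/72099) = 8003/10000 ≈ 0.800300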